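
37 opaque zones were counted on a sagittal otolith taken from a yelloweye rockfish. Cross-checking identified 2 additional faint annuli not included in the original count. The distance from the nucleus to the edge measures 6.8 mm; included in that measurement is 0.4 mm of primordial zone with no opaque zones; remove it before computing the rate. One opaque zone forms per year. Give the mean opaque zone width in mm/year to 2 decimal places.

0.16 mm/year

Correcting the raw count gives 37 + 2 = 39 true opaque zones.
Removing the 0.4 mm offcut leaves 6.8 − 0.4 = 6.4 mm.
6.4 mm over 39 years gives 6.4 / 39 ≈ 0.16 mm/year.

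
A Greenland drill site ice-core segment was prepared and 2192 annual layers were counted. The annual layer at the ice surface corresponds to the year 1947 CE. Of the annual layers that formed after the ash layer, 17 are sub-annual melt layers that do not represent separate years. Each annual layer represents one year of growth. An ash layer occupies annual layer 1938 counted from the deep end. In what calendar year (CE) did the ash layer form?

1710 CE

The ash layer sits at annual layer 1938 from the deep end, so 2192 − 1938 = 254 annual layers formed after it.
254 − 17 false = 237 true annual layers after the ash layer.
1947 − 237 = 1710 CE.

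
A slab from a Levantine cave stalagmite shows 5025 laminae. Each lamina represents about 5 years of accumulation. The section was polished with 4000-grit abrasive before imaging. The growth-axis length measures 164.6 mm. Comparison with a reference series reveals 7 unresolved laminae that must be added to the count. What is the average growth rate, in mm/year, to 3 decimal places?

0.007 mm/year

True lamina count = 5025 + 7 = 5032.
5032 laminae at 5 years each span 5032 × 5 = 25160 years.
Extension rate ≈ 164.6 / 25160 = 0.007 mm/year.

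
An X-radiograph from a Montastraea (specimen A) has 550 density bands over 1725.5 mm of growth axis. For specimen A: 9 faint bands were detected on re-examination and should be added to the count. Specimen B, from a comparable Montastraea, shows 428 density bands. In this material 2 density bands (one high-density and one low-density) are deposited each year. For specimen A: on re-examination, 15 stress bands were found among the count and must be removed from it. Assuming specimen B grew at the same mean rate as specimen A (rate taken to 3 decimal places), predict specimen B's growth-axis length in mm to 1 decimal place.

Specimen A: true density band count = 550 − 15 + 9 = 544.
Specimen A: dividing by 2 density bands per year: 544 / 2 = 272 years.
A: Mean rate = 1725.5 mm / 272 years ≈ 6.344 mm/yr.
Specimen B: dividing by 2 density bands per year: 428 / 2 = 214 years. For B, 6.344 mm/year × 214 years = 1357.6 mm.

1357.6 mm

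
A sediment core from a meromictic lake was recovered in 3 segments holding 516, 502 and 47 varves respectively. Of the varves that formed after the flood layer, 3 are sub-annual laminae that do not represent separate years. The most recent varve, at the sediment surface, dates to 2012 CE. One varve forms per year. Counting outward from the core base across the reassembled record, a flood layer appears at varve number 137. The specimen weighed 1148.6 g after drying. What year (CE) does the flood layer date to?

Total varves = 516 + 502 + 47 = 1065.
1065 − 137 = 928 varves lie beyond the flood layer toward the sediment surface.
928 − 3 false = 925 true varves after the flood layer.
Counting back 925 years from 2012 CE places the flood layer in 2012 − 925 = 1087 CE.

1087 CE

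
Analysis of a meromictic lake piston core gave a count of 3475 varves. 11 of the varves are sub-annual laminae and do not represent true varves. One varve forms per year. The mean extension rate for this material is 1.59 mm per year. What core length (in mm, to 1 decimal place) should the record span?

5507.8 mm

Correcting the raw count gives 3475 − 11 = 3464 true varves.
3464 years at 1.59 mm/year gives 1.59 × 3464 = 5507.8 mm.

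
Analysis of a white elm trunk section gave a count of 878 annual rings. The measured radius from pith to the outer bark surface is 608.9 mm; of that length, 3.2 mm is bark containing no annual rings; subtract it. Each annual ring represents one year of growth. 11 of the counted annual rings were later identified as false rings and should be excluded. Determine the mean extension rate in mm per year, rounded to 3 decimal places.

0.699 mm per year

True annual ring count = 878 − 11 = 867.
The growth record spans 608.9 − 3.2 = 605.7 mm.
Extension rate ≈ 605.7 / 867 = 0.699 mm per year.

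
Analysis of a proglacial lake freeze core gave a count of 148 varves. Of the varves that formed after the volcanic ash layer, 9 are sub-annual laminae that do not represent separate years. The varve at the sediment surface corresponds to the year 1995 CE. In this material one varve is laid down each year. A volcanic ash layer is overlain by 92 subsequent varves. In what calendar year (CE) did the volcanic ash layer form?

1912 CE

92 varves formed after the volcanic ash layer.
92 − 9 false = 83 true varves after the volcanic ash layer.
1995 − 83 = 1912 CE.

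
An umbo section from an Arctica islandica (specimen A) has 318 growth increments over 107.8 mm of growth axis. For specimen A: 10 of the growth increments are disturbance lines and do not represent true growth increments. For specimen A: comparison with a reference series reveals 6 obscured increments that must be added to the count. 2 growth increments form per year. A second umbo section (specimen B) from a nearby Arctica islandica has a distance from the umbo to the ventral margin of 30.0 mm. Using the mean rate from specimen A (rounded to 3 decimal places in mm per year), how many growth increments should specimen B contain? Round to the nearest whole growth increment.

87 growth increments

Specimen A: after corrections the count is 318 − 10 + 6 = 314 growth increments.
Specimen A: 314 growth increments at 2 per year is 314 / 2 = 157 years.
A: Extension rate ≈ 107.8 / 157 = 0.687 mm/yr.
B spans 30.0 / 0.687 = 43.67 years; at 2 growth increments per year that is 43.67 × 2 ≈ 87 growth increments.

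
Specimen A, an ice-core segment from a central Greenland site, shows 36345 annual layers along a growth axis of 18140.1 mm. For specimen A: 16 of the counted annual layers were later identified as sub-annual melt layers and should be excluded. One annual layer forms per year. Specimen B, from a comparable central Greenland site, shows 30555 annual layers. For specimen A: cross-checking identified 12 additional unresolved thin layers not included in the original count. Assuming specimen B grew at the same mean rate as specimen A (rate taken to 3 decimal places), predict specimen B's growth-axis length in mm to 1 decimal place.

15246.9 mm

Specimen A: after corrections the count is 36345 − 16 + 12 = 36341 annual layers.
A: Extension rate ≈ 18140.1 / 36341 = 0.499 mm per year.
Length of B = 0.499 × 30555 = 15246.9 mm.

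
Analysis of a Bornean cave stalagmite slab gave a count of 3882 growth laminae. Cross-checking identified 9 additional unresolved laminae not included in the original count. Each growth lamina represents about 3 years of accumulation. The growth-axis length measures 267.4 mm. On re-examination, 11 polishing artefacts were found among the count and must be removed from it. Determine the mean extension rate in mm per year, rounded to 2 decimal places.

After corrections the count is 3882 − 11 + 9 = 3880 growth laminae.
At 3 years per growth lamina, 3880 × 3 = 11640 years.
Mean rate = 267.4 mm / 11640 years ≈ 0.02 mm per year.

0.02 mm per year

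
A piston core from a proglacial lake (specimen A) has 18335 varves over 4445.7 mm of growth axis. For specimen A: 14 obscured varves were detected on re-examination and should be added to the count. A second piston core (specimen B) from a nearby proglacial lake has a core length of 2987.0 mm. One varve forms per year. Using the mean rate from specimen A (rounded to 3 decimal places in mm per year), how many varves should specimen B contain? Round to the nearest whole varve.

Specimen A: true varve count = 18335 + 14 = 18349.
A: Mean rate = 4445.7 mm / 18349 years ≈ 0.242 mm per year.
Specimen B: 2987.0 mm / 0.242 mm per year = 12342.98 years ≈ 12343 varves.

12343 varves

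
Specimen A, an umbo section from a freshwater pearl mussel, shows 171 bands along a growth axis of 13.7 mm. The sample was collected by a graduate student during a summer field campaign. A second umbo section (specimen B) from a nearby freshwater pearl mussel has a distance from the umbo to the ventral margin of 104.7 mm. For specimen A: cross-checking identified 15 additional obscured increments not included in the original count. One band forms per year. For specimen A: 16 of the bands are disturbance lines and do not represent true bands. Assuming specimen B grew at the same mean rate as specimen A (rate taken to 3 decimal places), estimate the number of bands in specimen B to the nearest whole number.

1293 bands

Specimen A: after corrections the count is 171 − 16 + 15 = 170 bands.
A: Extension rate ≈ 13.7 / 170 = 0.081 mm per year.
Specimen B: 104.7 mm / 0.081 mm per year = 1292.59 years ≈ 1293 bands.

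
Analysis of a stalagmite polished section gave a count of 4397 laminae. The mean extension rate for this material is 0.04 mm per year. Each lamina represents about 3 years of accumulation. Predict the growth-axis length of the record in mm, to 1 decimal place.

4397 laminae at 3 years each span 4397 × 3 = 13191 years.
Length ≈ 0.04 × 13191 = 527.6 mm.

527.6 mm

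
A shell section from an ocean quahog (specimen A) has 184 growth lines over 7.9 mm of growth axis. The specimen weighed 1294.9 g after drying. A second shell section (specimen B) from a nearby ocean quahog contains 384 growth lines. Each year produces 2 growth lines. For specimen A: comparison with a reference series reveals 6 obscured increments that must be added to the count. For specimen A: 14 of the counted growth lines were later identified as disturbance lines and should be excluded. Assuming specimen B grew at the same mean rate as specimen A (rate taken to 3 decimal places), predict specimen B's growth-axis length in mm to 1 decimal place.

Specimen A: after corrections the count is 184 − 14 + 6 = 176 growth lines.
Specimen A: dividing by 2 growth lines per year: 176 / 2 = 88 years.
A: Extension rate ≈ 7.9 / 88 = 0.090 mm/yr.
Specimen B: dividing by 2 growth lines per year: 384 / 2 = 192 years. B's length ≈ 0.090 × 192 = 17.3 mm.

17.3 mm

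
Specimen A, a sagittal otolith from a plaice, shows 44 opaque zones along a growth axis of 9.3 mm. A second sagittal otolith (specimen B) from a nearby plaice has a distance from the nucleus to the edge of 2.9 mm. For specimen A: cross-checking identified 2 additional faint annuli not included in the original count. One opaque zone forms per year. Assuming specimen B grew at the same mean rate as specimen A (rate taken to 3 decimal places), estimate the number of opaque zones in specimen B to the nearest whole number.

14 opaque zones

Specimen A: adjusted count: 44 + 2 = 46 opaque zones.
A: Extension rate ≈ 9.3 / 46 = 0.202 mm/yr.
Specimen B: 2.9 mm / 0.202 mm per year = 14.36 years ≈ 14 opaque zones.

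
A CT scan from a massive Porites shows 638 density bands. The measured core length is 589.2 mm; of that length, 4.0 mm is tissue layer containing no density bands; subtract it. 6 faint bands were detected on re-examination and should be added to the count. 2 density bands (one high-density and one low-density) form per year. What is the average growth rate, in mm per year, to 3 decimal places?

1.817 mm per year

Adjusted count: 638 + 6 = 644 density bands.
Dividing by 2 density bands per year: 644 / 2 = 322 years.
Removing the 4.0 mm offcut leaves 589.2 − 4.0 = 585.2 mm.
Mean rate = 585.2 mm / 322 years ≈ 1.817 mm per year.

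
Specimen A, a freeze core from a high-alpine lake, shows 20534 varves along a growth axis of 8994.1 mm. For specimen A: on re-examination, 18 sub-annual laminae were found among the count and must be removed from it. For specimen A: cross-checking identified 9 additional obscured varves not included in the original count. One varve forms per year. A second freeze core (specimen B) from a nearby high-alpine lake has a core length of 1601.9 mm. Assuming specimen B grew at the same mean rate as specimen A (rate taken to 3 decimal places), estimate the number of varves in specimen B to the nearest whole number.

3657 varves

Specimen A: true varve count = 20534 − 18 + 9 = 20525.
A: 8994.1 mm over 20525 years gives 8994.1 / 20525 ≈ 0.438 mm/yr.
B spans 1601.9 / 0.438 = 3657.31 years ≈ 3657 varves.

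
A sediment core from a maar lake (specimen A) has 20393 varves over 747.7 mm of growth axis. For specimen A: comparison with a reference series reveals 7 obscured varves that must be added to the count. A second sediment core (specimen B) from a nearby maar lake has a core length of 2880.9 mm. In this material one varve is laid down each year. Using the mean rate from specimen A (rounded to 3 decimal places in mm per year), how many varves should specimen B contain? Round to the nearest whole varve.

77862 varves

Specimen A: correcting the raw count gives 20393 + 7 = 20400 true varves.
A: Extension rate ≈ 747.7 / 20400 = 0.037 mm per year.
B spans 2880.9 / 0.037 = 77862.16 years ≈ 77862 varves.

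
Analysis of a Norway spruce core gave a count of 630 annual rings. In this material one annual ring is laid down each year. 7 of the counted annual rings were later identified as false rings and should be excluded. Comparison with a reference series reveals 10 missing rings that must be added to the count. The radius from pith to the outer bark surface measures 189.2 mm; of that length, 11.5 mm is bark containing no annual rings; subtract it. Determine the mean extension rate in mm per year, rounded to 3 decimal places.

After corrections the count is 630 − 7 + 10 = 633 annual rings.
Removing the 11.5 mm offcut leaves 189.2 − 11.5 = 177.7 mm.
Extension rate ≈ 177.7 / 633 = 0.281 mm per year.

0.281 mm per year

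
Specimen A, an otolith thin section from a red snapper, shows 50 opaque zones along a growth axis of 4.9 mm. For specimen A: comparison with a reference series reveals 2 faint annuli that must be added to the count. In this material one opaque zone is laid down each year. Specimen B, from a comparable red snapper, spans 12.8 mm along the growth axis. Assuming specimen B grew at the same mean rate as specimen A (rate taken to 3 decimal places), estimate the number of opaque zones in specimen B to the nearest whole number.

Specimen A: after corrections the count is 50 + 2 = 52 opaque zones.
A: Mean rate = 4.9 mm / 52 years ≈ 0.094 mm/year.
For B, 12.8 / 0.094 = 136.17 years ≈ 136 opaque zones.

136 opaque zones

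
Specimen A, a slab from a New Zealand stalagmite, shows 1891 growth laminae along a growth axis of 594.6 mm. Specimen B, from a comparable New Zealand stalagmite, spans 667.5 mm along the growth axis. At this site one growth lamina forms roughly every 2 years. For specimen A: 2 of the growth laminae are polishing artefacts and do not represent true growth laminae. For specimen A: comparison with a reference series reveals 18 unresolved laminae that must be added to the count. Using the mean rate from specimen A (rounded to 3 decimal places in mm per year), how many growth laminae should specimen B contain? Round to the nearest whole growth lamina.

2139 growth laminae

Specimen A: true growth lamina count = 1891 − 2 + 18 = 1907.
Specimen A: at 2 years per growth lamina, 1907 × 2 = 3814 years.
A: Extension rate ≈ 594.6 / 3814 = 0.156 mm/yr.
B spans 667.5 / 0.156 = 4278.85 years; at 2 years per growth lamina that is 4278.85 / 2 ≈ 2139 growth laminae.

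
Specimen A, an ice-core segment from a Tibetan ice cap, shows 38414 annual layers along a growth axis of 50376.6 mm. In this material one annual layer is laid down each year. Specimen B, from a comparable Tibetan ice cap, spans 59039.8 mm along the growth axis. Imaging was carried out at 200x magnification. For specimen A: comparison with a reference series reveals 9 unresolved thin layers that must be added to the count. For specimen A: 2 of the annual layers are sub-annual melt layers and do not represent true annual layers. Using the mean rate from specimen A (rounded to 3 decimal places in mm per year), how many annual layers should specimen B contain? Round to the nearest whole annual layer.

45034 annual layers

Specimen A: correcting the raw count gives 38414 − 2 + 9 = 38421 true annual layers.
A: Mean rate = 50376.6 mm / 38421 years ≈ 1.311 mm/year.
Specimen B: 59039.8 mm / 1.311 mm per year = 45034.17 years ≈ 45034 annual layers.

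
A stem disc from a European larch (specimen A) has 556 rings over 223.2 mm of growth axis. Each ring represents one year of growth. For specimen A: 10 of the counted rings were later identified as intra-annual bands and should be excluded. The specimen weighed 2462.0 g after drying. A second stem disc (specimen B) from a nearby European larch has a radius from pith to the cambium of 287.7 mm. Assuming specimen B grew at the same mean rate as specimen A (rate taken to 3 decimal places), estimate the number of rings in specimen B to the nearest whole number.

Specimen A: correcting the raw count gives 556 − 10 = 546 true rings.
A: Mean rate = 223.2 mm / 546 years ≈ 0.409 mm/year.
For B, 287.7 / 0.409 = 703.42 years ≈ 703 rings.

703 rings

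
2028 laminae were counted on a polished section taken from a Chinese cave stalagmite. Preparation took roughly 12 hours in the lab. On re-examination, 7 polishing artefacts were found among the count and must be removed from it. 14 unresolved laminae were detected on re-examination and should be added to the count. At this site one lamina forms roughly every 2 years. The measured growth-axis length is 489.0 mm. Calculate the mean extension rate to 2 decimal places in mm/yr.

0.12 mm/yr

True lamina count = 2028 − 7 + 14 = 2035.
2035 laminae at 2 years each span 2035 × 2 = 4070 years.
Mean rate = 489.0 mm / 4070 years ≈ 0.12 mm/yr.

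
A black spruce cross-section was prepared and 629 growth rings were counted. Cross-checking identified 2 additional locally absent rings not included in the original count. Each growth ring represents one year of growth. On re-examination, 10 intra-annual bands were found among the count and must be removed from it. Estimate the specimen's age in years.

621 years

Correcting the raw count gives 629 − 10 + 2 = 621 true growth rings.
One growth ring per year makes the duration 621 years.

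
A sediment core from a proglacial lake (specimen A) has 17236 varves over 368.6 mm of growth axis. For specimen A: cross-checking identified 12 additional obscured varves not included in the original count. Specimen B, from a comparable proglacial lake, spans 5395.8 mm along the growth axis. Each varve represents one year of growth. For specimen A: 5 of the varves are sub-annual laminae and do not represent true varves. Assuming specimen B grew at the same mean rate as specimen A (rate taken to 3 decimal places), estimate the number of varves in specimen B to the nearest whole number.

Specimen A: correcting the raw count gives 17236 − 5 + 12 = 17243 true varves.
A: Mean rate = 368.6 mm / 17243 years ≈ 0.021 mm per year.
B spans 5395.8 / 0.021 = 256942.86 years ≈ 256943 varves.

256943 varves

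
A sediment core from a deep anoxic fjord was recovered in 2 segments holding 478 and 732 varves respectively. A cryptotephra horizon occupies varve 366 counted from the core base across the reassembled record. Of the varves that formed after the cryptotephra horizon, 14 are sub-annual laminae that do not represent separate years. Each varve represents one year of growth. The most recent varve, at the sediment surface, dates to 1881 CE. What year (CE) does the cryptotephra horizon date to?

1051 CE

Total varves = 478 + 732 = 1210.
1210 − 366 = 844 varves lie beyond the cryptotephra horizon toward the sediment surface.
Removing the 14 false varves leaves 844 − 14 = 830 true varves beyond the cryptotephra horizon.
1881 − 830 = 1051 CE.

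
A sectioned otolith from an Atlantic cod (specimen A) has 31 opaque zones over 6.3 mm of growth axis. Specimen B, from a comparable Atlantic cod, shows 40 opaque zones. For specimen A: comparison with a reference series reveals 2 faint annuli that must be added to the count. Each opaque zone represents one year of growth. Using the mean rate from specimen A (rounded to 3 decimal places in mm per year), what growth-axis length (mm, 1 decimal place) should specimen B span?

Specimen A: after corrections the count is 31 + 2 = 33 opaque zones.
A: 6.3 mm over 33 years gives 6.3 / 33 ≈ 0.191 mm/yr.
Length of B = 0.191 × 40 = 7.6 mm.

7.6 mm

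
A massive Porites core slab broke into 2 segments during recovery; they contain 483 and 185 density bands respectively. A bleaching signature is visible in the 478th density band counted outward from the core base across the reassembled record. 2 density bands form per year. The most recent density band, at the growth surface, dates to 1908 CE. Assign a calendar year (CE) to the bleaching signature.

1813 CE

Total density bands = 483 + 185 = 668.
Between density band 478 and the growth surface there are 668 − 478 = 190 density bands.
With 2 density bands per year, 190 / 2 = 95 years.
Counting back 95 years from 1908 CE places the bleaching signature in 1908 − 95 = 1813 CE.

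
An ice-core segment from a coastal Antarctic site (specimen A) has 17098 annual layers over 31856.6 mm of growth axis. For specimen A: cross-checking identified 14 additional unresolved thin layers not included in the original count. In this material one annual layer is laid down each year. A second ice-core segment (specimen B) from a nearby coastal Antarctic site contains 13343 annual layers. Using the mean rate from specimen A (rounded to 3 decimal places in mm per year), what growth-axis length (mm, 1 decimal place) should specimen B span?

Specimen A: adjusted count: 17098 + 14 = 17112 annual layers.
A: Extension rate ≈ 31856.6 / 17112 = 1.862 mm/year.
B's length ≈ 1.862 × 13343 = 24844.7 mm.

24844.7 mm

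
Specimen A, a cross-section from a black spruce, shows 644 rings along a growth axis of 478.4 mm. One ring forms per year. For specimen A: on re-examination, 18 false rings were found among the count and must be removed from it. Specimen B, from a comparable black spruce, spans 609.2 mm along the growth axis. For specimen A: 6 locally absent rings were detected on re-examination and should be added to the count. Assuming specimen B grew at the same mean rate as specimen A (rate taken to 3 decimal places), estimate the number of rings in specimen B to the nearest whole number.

805 rings

Specimen A: true ring count = 644 − 18 + 6 = 632.
A: 478.4 mm over 632 years gives 478.4 / 632 ≈ 0.757 mm/yr.
Specimen B: 609.2 mm / 0.757 mm per year = 804.76 years ≈ 805 rings.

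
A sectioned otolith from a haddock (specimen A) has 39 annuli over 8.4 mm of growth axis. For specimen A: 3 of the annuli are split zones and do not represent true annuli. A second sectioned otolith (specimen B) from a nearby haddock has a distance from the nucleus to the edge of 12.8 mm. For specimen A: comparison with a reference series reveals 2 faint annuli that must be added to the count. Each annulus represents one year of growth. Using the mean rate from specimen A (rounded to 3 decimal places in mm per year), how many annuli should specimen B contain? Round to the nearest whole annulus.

Specimen A: correcting the raw count gives 39 − 3 + 2 = 38 true annuli.
A: Mean rate = 8.4 mm / 38 years ≈ 0.221 mm/year.
B spans 12.8 / 0.221 = 57.92 years ≈ 58 annuli.

58 annuli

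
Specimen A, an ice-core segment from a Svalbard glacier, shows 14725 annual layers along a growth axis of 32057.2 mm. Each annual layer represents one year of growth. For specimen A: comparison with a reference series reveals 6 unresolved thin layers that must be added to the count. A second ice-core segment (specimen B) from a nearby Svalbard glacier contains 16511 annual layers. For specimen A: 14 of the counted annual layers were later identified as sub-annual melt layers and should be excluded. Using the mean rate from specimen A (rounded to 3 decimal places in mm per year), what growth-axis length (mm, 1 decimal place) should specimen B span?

35961.0 mm

Specimen A: correcting the raw count gives 14725 − 14 + 6 = 14717 true annual layers.
A: 32057.2 mm over 14717 years gives 32057.2 / 14717 ≈ 2.178 mm per year.
For B, 2.178 mm/year × 16511 years = 35961.0 mm.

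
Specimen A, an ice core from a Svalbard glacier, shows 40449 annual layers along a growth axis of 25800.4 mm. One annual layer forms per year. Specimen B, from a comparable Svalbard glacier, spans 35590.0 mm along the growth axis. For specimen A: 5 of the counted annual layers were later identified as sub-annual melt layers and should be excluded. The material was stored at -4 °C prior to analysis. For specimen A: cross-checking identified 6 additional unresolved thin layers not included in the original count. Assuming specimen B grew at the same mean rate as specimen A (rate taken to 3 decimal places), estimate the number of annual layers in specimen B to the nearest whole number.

Specimen A: adjusted count: 40449 − 5 + 6 = 40450 annual layers.
A: Extension rate ≈ 25800.4 / 40450 = 0.638 mm/year.
For B, 35590.0 / 0.638 = 55783.70 years ≈ 55784 annual layers.

55784 annual layers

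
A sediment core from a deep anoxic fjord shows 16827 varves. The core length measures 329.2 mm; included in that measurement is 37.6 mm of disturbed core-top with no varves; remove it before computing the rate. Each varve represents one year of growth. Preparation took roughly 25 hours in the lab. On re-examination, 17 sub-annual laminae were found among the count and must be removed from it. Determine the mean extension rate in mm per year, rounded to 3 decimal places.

Adjusted count: 16827 − 17 = 16810 varves.
The growth record spans 329.2 − 37.6 = 291.6 mm.
Mean rate = 291.6 mm / 16810 years ≈ 0.017 mm per year.

0.017 mm per year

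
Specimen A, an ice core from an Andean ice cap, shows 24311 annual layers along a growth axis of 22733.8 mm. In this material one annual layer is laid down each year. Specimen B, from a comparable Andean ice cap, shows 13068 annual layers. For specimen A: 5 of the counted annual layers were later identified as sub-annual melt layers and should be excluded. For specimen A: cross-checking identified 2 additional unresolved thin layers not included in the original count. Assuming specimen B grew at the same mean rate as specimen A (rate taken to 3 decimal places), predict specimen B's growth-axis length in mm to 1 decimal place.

Specimen A: correcting the raw count gives 24311 − 5 + 2 = 24308 true annual layers.
A: Extension rate ≈ 22733.8 / 24308 = 0.935 mm/yr.
For B, 0.935 mm/year × 13068 years = 12218.6 mm.

12218.6 mm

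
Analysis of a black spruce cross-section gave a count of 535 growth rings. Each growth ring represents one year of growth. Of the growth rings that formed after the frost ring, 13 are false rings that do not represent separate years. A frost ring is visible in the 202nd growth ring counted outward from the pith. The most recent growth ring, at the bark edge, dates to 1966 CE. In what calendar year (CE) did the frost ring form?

1646 CE

535 − 202 = 333 growth rings lie beyond the frost ring toward the bark edge.
Excluding 13 false growth rings: 333 − 13 = 320.
Counting back 320 years from 1966 CE places the frost ring in 1966 − 320 = 1646 CE.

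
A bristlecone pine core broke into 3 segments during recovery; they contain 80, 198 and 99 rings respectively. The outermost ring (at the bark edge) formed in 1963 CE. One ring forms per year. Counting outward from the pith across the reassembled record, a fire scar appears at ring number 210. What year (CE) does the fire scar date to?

Total rings = 80 + 198 + 99 = 377.
377 − 210 = 167 rings lie beyond the fire scar toward the bark edge.
Counting back 167 years from 1963 CE places the fire scar in 1963 − 167 = 1796 CE.

1796 CE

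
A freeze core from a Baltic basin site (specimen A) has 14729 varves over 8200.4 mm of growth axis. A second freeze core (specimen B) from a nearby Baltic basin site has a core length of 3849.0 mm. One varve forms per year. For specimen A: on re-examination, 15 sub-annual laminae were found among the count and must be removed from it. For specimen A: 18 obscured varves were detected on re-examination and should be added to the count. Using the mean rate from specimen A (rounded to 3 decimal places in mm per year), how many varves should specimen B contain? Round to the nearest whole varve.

6910 varves

Specimen A: correcting the raw count gives 14729 − 15 + 18 = 14732 true varves.
A: 8200.4 mm over 14732 years gives 8200.4 / 14732 ≈ 0.557 mm per year.
Specimen B: 3849.0 mm / 0.557 mm per year = 6910.23 years ≈ 6910 varves.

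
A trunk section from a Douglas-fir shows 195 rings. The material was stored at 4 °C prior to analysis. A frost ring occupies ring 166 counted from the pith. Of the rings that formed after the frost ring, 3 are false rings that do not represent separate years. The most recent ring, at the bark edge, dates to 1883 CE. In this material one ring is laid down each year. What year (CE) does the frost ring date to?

1857 CE

195 − 166 = 29 rings lie beyond the frost ring toward the bark edge.
Removing the 3 false rings leaves 29 − 3 = 26 true rings beyond the frost ring.
The ring at the bark edge is 1883 CE, so the frost ring dates to 1883 − 26 = 1857 CE.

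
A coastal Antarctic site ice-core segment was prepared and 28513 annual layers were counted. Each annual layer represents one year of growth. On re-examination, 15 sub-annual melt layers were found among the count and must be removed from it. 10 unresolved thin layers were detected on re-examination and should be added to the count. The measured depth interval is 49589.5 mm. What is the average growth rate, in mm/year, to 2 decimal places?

1.74 mm/year

True annual layer count = 28513 − 15 + 10 = 28508.
49589.5 mm over 28508 years gives 49589.5 / 28508 ≈ 1.74 mm/year.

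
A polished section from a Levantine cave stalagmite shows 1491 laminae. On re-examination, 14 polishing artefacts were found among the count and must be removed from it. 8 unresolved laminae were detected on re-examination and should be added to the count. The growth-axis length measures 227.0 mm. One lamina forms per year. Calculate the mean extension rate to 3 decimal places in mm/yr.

After corrections the count is 1491 − 14 + 8 = 1485 laminae.
227.0 mm over 1485 years gives 227.0 / 1485 ≈ 0.153 mm/yr.

0.153 mm/yr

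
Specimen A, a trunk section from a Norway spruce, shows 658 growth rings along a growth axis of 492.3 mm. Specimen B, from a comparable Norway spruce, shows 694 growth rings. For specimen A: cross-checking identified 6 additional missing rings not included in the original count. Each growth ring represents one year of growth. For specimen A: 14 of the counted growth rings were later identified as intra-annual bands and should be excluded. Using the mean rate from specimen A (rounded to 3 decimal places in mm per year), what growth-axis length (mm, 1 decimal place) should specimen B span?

Specimen A: true growth ring count = 658 − 14 + 6 = 650.
A: 492.3 mm over 650 years gives 492.3 / 650 ≈ 0.757 mm/yr.
B's length ≈ 0.757 × 694 = 525.4 mm.

525.4 mm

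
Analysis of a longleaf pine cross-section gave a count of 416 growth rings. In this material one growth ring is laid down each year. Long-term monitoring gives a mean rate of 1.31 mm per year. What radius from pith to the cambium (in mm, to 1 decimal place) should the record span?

The record spans 416 years at 1.31 mm per year.
416 years at 1.31 mm/year gives 1.31 × 416 = 545.0 mm.

545.0 mm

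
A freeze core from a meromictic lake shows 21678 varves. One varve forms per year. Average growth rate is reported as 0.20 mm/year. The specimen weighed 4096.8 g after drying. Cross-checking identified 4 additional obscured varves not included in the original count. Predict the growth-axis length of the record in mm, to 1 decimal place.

4336.4 mm

Correcting the raw count gives 21678 + 4 = 21682 true varves.
Predicted length = 0.20 mm/year × 21682 years = 4336.4 mm.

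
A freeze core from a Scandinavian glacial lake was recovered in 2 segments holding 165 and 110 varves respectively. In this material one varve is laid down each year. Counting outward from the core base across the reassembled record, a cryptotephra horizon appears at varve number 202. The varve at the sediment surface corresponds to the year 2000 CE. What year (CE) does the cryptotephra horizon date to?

1927 CE

Total varves = 165 + 110 = 275.
The cryptotephra horizon sits at varve 202 from the core base, so 275 − 202 = 73 varves formed after it.
Counting back 73 years from 2000 CE places the cryptotephra horizon in 2000 − 73 = 1927 CE.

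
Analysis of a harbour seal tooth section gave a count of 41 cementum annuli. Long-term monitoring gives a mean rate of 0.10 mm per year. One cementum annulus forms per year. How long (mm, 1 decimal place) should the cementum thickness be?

41 years of growth are recorded.
41 years at 0.10 mm/year gives 0.10 × 41 = 4.1 mm.

4.1 mm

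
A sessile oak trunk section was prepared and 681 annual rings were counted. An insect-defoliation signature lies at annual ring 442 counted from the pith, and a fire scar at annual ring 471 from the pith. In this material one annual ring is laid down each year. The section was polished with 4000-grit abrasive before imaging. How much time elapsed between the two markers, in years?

29 years

471 − 442 = 29 annual rings lie between the two events.
One annual ring per year makes the interval 29 years.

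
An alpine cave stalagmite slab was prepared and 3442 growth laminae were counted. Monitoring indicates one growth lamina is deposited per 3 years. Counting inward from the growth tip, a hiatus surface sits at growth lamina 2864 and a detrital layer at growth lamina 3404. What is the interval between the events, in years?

3404 − 2864 = 540 growth laminae lie between the two events.
540 growth laminae at 3 years each span 540 × 3 = 1620 years.

1620 years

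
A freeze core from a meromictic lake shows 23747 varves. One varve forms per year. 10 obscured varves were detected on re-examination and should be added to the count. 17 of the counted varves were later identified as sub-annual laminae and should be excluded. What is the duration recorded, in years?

23740 yr

True varve count = 23747 − 17 + 10 = 23740.
One varve per year makes the duration 23740 years.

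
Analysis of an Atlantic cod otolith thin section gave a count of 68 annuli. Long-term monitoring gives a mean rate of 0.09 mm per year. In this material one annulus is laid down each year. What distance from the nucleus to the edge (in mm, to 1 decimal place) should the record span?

The record spans 68 years at 0.09 mm per year.
68 years at 0.09 mm/year gives 0.09 × 68 = 6.1 mm.

6.1 mm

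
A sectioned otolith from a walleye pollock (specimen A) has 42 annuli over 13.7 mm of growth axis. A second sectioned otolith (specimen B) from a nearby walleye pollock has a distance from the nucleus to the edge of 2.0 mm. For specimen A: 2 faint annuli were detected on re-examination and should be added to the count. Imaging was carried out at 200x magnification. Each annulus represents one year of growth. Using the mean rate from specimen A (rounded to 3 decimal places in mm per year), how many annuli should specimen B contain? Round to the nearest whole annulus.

6 annuli

Specimen A: after corrections the count is 42 + 2 = 44 annuli.
A: Mean rate = 13.7 mm / 44 years ≈ 0.311 mm/yr.
For B, 2.0 / 0.311 = 6.43 years ≈ 6 annuli.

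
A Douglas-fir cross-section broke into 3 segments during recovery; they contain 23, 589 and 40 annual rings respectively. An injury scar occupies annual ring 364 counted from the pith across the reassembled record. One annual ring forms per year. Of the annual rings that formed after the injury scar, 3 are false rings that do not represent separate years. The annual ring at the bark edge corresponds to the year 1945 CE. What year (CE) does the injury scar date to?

1660 CE

Total annual rings = 23 + 589 + 40 = 652.
The injury scar sits at annual ring 364 from the pith, so 652 − 364 = 288 annual rings formed after it.
Removing the 3 false annual rings leaves 288 − 3 = 285 true annual rings beyond the injury scar.
Counting back 285 years from 1945 CE places the injury scar in 1945 − 285 = 1660 CE.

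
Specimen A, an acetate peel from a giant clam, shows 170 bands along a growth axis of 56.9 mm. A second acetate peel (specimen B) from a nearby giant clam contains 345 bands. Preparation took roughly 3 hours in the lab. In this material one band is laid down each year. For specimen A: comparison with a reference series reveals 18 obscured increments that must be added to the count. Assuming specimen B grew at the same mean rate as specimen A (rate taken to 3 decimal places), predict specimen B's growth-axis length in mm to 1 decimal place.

Specimen A: after corrections the count is 170 + 18 = 188 bands.
A: Extension rate ≈ 56.9 / 188 = 0.303 mm/year.
B's length ≈ 0.303 × 345 = 104.5 mm.

104.5 mm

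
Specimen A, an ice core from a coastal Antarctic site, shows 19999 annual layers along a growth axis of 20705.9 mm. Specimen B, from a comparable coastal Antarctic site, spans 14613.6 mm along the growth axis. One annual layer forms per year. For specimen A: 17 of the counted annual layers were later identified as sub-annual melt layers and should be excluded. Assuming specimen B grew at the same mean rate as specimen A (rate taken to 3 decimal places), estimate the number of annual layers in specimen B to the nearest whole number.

14106 annual layers

Specimen A: true annual layer count = 19999 − 17 = 19982.
A: Extension rate ≈ 20705.9 / 19982 = 1.036 mm/year.
Specimen B: 14613.6 mm / 1.036 mm per year = 14105.79 years ≈ 14106 annual layers.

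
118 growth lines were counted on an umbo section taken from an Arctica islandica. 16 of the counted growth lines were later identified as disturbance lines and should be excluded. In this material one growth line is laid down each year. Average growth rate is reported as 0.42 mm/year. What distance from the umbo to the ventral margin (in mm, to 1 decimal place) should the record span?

42.8 mm

After corrections the count is 118 − 16 = 102 growth lines.
Predicted length = 0.42 mm/year × 102 years = 42.8 mm.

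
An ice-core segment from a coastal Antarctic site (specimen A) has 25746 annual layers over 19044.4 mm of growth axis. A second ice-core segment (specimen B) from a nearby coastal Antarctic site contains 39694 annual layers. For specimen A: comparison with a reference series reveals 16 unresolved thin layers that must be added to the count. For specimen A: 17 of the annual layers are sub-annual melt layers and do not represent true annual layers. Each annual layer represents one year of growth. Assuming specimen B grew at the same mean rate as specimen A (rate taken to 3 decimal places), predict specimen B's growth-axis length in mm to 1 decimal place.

29373.6 mm

Specimen A: after corrections the count is 25746 − 17 + 16 = 25745 annual layers.
A: 19044.4 mm over 25745 years gives 19044.4 / 25745 ≈ 0.740 mm/yr.
Length of B = 0.740 × 39694 = 29373.6 mm.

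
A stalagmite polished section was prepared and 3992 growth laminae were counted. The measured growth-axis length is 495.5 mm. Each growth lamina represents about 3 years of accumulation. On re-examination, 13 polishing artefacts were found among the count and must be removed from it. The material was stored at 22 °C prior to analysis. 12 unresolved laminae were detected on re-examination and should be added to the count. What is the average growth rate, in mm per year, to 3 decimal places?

Adjusted count: 3992 − 13 + 12 = 3991 growth laminae.
Multiplying by 3 years per growth lamina: 3991 × 3 = 11973 years.
Mean rate = 495.5 mm / 11973 years ≈ 0.041 mm per year.

0.041 mm per year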